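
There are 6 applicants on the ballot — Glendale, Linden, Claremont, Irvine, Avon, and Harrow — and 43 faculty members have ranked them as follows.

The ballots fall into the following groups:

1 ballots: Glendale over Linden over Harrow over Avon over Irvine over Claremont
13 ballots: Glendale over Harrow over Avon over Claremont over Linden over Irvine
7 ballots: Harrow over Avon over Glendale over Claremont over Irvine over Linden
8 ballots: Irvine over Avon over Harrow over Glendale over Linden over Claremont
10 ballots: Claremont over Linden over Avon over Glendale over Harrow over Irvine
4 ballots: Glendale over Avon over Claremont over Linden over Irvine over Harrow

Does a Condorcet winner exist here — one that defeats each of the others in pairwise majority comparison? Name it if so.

Head-to-head results (43 voters total):
Glendale vs Linden: Glendale wins 33–10.
Glendale vs Claremont: Glendale wins 33–10.
Glendale vs Irvine: Glendale wins 35–8.
Glendale vs Avon: Avon wins 25–18.
Glendale vs Harrow: Glendale wins 28–15.
Linden vs Claremont: Claremont wins 34–9.
Linden vs Irvine: Linden wins 28–15.
Linden vs Avon: Avon wins 32–11.
Linden vs Harrow: Harrow wins 28–15.
Claremont vs Irvine: Claremont wins 34–9.
Claremont vs Avon: Avon wins 33–10.
Claremont vs Harrow: Harrow wins 29–14.
Irvine vs Avon: Avon wins 35–8.
Irvine vs Harrow: Harrow wins 31–12.
Avon vs Harrow: Avon wins 22–21.
Avon beats each rival — Glendale (25–18), Linden (32–11), Claremont (33–10), Irvine (35–8), Harrow (22–21) — so Avon is the Condorcet winner.

Avon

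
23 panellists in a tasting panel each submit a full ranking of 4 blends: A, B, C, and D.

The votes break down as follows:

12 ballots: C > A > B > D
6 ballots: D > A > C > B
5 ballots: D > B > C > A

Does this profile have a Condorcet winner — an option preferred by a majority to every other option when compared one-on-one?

Yes

Head-to-head results (23 voters total):
A vs B: A wins 18–5.
A vs C: C wins 17–6.
A vs D: A wins 12–11.
B vs C: C wins 18–5.
B vs D: B wins 12–11.
C vs D: C wins 12–11.
C beats each rival — A (17–6), B (18–5), D (12–11) — so C is the Condorcet winner.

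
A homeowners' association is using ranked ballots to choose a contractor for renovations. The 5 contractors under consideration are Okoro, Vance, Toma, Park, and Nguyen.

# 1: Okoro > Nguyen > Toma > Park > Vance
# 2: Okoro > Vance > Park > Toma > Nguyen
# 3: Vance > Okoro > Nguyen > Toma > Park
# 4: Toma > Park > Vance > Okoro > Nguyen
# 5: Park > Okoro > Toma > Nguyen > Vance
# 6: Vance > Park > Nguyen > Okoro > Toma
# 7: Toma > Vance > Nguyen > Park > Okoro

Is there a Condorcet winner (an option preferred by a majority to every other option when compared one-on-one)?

Head-to-head results (7 voters total):
Okoro vs Vance: Vance wins 4–3.
Okoro vs Toma: Okoro wins 5–2.
Okoro vs Park: Park wins 4–3.
Okoro vs Nguyen: Okoro wins 5–2.
Vance vs Toma: Toma wins 4–3.
Vance vs Park: Vance wins 4–3.
Vance vs Nguyen: Vance wins 5–2.
Toma vs Park: Toma wins 4–3.
Toma vs Nguyen: Toma wins 4–3.
Park vs Nguyen: Park wins 4–3.
No candidate beats all others: Okoro beats Toma beats Vance beats Okoro, a majority cycle.

No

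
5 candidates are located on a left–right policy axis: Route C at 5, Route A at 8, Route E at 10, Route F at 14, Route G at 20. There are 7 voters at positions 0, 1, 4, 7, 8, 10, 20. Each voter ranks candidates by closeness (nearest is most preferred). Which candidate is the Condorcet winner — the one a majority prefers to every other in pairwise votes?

Route A

With single-peaked preferences on a line, the Condorcet winner is the candidate closest to the median voter.
The median voter (position 7) is closest to Route A at 8.
Check: Route A vs Route G — voters closer to Route A: 6 of 7.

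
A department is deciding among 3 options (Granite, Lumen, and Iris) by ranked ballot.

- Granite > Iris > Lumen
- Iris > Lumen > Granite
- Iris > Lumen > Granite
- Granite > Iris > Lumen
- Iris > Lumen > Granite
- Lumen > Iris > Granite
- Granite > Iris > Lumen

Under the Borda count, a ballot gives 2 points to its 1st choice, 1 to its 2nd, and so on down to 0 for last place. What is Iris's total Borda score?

10

Borda scores:
  Granite: 2 + 0 + 0 + 2 + 0 + 0 + 2 = 6
  Lumen: 0 + 1 + 1 + 0 + 1 + 2 + 0 = 5
  Iris: 1 + 2 + 2 + 1 + 2 + 1 + 1 = 10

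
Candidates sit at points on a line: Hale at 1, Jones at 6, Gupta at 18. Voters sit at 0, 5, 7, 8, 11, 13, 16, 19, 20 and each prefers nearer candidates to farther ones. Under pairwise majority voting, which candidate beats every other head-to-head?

With single-peaked preferences on a line, the Condorcet winner is the candidate closest to the median voter.
The median voter (position 11) is closest to Jones at 6.
Check: Jones vs Gupta — voters closer to Jones: 5 of 9.

Jones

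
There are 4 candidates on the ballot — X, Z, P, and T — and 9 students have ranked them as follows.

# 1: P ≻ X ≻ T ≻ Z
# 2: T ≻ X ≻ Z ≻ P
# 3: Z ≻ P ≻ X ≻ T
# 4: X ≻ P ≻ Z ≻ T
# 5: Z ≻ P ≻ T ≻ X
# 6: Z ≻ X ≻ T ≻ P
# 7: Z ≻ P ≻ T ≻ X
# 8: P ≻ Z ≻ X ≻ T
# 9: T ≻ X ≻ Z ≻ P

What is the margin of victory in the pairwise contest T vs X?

1

Ballots ranking T above X: 4.
Ballots ranking X above T: 5.
X wins 5–4, a margin of 1.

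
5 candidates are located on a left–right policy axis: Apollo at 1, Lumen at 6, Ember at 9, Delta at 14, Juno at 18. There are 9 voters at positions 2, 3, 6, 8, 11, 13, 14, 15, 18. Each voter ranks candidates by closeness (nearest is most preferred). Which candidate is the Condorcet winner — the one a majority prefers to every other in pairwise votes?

Ember

With single-peaked preferences on a line, the Condorcet winner is the candidate closest to the median voter.
The median voter (position 11) is closest to Ember at 9.
Check: Ember vs Juno — voters closer to Ember: 6 of 9.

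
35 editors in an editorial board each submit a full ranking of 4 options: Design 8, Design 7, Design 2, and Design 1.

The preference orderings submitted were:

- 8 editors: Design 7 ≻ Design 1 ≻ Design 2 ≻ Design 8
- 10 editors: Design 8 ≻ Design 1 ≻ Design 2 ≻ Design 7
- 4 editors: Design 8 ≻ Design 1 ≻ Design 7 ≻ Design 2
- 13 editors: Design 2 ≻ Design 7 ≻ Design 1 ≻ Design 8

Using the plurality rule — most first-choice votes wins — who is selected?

Design 8

First-place vote totals:
  Design 8: 14
  Design 7: 8
  Design 2: 13
  Design 1: 0
Design 8 has the most first-place votes.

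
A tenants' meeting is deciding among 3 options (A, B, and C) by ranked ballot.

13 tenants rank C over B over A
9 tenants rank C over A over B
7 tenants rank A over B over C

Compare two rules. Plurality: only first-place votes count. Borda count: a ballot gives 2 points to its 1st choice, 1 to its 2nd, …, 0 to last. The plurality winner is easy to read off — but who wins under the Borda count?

C

Plurality first-place counts: A 7, B 0, C 22 → C.
Borda totals: A 23, B 20, C 44 → C.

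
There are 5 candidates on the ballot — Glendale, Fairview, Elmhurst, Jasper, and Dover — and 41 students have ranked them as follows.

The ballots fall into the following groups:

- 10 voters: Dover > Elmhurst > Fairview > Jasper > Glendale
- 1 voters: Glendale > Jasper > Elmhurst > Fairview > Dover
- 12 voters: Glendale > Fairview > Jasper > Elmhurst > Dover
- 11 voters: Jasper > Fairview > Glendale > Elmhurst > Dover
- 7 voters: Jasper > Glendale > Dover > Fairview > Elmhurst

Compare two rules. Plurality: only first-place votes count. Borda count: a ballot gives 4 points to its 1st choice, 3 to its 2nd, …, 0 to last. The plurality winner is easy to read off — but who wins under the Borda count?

Jasper

Plurality first-place counts: Glendale 13, Fairview 0, Elmhurst 0, Jasper 18, Dover 10 → Jasper.
Borda totals: Glendale 95, Fairview 97, Elmhurst 55, Jasper 109, Dover 54 → Jasper.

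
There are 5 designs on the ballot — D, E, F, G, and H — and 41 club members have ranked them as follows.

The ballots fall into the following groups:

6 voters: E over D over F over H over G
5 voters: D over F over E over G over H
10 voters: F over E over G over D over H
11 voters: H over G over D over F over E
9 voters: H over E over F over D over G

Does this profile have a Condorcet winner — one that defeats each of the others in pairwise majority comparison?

No

Head-to-head results (41 voters total):
D vs E: E wins 25–16.
D vs F: D wins 22–19.
D vs G: G wins 21–20.
D vs H: D wins 21–20.
E vs F: F wins 26–15.
E vs G: E wins 30–11.
E vs H: E wins 21–20.
F vs G: F wins 30–11.
F vs H: F wins 21–20.
G vs H: H wins 26–15.
No candidate beats all others: D beats F beats E beats D, a majority cycle.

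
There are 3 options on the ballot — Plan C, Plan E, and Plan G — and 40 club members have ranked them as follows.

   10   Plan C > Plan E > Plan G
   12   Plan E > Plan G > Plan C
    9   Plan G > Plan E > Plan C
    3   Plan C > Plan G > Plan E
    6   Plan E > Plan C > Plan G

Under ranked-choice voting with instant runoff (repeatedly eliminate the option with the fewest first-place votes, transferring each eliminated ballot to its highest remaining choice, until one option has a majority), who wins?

Plan E

Round 1: Plan E 18, Plan C 13, Plan G 9. Plan G has the fewest and is eliminated.
Round 2: Plan E 27, Plan C 13. Plan E has a majority.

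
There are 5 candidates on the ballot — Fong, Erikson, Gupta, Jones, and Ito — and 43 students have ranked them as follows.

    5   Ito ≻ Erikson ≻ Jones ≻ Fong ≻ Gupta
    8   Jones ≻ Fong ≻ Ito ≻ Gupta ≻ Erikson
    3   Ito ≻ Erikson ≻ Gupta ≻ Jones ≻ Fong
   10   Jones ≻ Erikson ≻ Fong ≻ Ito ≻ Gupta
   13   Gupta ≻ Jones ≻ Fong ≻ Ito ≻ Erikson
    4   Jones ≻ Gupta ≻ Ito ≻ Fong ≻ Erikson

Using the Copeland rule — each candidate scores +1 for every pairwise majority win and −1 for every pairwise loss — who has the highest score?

Jones

Pairwise results:
  Fong vs Erikson: Fong wins 25–18.
  Fong vs Gupta: Fong wins 23–20.
  Fong vs Jones: Jones wins 43–0.
  Fong vs Ito: Fong wins 31–12.
  Erikson vs Gupta: Gupta wins 25–18.
  Erikson vs Jones: Jones wins 35–8.
  Erikson vs Ito: Ito wins 33–10.
  Gupta vs Jones: Jones wins 27–16.
  Gupta vs Ito: Ito wins 26–17.
  Jones vs Ito: Jones wins 35–8.
Copeland scores (wins − losses):
  Fong: 3 − 1 = 2
  Erikson: 0 − 4 = -4
  Gupta: 1 − 3 = -2
  Jones: 4 − 0 = 4
  Ito: 2 − 2 = 0
Jones has the best Copeland score.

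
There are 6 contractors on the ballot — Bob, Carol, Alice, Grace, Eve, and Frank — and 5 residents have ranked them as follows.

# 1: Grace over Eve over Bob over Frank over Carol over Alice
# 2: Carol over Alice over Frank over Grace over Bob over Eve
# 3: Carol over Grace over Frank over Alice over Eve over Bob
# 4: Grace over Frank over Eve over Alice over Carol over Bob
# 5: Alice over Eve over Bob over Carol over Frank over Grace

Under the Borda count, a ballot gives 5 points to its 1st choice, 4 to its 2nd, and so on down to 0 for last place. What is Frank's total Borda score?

Borda scores:
  Bob: 3 + 1 + 0 + 0 + 3 = 7
  Carol: 1 + 5 + 5 + 1 + 2 = 14
  Alice: 0 + 4 + 2 + 2 + 5 = 13
  Grace: 5 + 2 + 4 + 5 + 0 = 16
  Eve: 4 + 0 + 1 + 3 + 4 = 12
  Frank: 2 + 3 + 3 + 4 + 1 = 13

13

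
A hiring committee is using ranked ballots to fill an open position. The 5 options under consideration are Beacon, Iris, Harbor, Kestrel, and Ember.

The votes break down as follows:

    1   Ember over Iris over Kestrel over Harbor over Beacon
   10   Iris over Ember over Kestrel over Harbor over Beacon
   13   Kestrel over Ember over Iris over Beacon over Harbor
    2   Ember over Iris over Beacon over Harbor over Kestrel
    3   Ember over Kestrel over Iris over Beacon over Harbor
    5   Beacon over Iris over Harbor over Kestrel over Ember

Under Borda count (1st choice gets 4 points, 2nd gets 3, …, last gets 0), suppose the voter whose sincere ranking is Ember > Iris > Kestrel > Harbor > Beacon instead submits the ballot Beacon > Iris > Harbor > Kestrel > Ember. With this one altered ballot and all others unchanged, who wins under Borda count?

Iris

Borda totals with the altered ballot: Beacon 44, Iris 96, Harbor 24, Kestrel 87, Ember 89.
The winner is unchanged: still Iris.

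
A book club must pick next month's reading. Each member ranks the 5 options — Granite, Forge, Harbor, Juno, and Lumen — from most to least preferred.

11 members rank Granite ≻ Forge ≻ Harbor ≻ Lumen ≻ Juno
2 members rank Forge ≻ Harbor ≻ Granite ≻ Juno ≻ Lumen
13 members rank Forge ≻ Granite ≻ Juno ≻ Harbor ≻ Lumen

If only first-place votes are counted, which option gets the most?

First-place vote totals:
  Granite: 11
  Forge: 15
  Harbor: 0
  Juno: 0
  Lumen: 0
Forge has the most first-place votes.

Forge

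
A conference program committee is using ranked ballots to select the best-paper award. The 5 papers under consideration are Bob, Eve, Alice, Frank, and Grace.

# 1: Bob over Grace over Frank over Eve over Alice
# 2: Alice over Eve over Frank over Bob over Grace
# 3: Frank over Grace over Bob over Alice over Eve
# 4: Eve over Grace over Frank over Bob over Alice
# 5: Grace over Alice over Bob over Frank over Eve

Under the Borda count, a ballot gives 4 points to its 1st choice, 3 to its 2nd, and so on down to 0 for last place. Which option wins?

Borda scores:
  Bob: 4 + 1 + 2 + 1 + 2 = 10
  Eve: 1 + 3 + 0 + 4 + 0 = 8
  Alice: 0 + 4 + 1 + 0 + 3 = 8
  Frank: 2 + 2 + 4 + 2 + 1 = 11
  Grace: 3 + 0 + 3 + 3 + 4 = 13
Grace has the highest total.

Grace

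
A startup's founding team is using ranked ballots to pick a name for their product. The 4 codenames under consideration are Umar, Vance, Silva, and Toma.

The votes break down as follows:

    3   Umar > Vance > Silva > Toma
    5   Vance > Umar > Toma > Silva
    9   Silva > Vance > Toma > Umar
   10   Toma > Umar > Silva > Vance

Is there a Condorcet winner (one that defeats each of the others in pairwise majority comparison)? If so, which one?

Head-to-head results (27 voters total):
Umar vs Vance: Vance wins 14–13.
Umar vs Silva: Umar wins 18–9.
Umar vs Toma: Toma wins 19–8.
Vance vs Silva: Silva wins 19–8.
Vance vs Toma: Vance wins 17–10.
Silva vs Toma: Toma wins 15–12.
No candidate beats all others: Umar beats Silva beats Vance beats Umar, a majority cycle.

None — there is no Condorcet winner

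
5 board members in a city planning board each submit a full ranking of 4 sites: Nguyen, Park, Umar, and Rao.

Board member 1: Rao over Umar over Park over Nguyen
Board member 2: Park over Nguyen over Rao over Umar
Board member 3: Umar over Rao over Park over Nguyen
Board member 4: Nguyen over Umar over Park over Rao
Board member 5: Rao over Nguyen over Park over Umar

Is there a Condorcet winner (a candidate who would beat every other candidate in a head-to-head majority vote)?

Yes

Head-to-head results (5 voters total):
Nguyen vs Park: Park wins 3–2.
Nguyen vs Umar: Nguyen wins 3–2.
Nguyen vs Rao: Rao wins 3–2.
Park vs Umar: Umar wins 3–2.
Park vs Rao: Rao wins 3–2.
Umar vs Rao: Rao wins 3–2.
Rao beats each rival — Nguyen (3–2), Park (3–2), Umar (3–2) — so Rao is the Condorcet winner.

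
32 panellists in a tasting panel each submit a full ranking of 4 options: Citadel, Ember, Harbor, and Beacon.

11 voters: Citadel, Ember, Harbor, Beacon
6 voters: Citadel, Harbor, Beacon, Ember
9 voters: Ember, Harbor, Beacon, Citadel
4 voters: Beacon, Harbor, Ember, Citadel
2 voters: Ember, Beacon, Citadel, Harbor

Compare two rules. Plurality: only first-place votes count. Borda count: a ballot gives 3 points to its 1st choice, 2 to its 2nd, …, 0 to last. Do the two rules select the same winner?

Plurality first-place counts: Citadel 17, Ember 11, Harbor 0, Beacon 4 → Citadel.
Borda totals: Citadel 53, Ember 59, Harbor 49, Beacon 31 → Ember.
The two rules disagree: plurality picks Citadel, Borda picks Ember.

No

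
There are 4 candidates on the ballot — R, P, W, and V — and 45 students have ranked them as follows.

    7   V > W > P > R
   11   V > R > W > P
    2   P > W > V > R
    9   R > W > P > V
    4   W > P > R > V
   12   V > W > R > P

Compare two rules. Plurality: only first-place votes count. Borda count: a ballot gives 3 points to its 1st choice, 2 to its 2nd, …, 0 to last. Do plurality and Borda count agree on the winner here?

Plurality first-place counts: R 9, P 2, W 4, V 30 → V.
Borda totals: R 65, P 30, W 83, V 92 → V.
The two rules agree on V.

Yes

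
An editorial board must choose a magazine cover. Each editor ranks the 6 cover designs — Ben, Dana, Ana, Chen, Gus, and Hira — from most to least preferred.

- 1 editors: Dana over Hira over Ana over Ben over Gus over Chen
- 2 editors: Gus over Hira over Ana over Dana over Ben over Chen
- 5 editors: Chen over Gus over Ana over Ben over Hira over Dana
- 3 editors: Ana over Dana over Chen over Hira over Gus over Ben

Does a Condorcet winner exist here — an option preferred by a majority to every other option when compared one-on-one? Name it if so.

None — there is no Condorcet winner

Head-to-head results (11 voters total):
Ben vs Dana: Dana wins 6–5.
Ben vs Ana: Ana wins 11–0.
Ben vs Chen: Chen wins 8–3.
Ben vs Gus: Gus wins 10–1.
Ben vs Hira: Hira wins 6–5.
Dana vs Ana: Ana wins 10–1.
Dana vs Chen: Dana wins 6–5.
Dana vs Gus: Gus wins 7–4.
Dana vs Hira: Hira wins 7–4.
Ana vs Chen: Ana wins 6–5.
Ana vs Gus: Gus wins 7–4.
Ana vs Hira: Ana wins 8–3.
Chen vs Gus: Chen wins 8–3.
Chen vs Hira: Chen wins 8–3.
Gus vs Hira: Gus wins 7–4.
No candidate beats all others: Dana beats Chen beats Gus beats Dana, a majority cycle.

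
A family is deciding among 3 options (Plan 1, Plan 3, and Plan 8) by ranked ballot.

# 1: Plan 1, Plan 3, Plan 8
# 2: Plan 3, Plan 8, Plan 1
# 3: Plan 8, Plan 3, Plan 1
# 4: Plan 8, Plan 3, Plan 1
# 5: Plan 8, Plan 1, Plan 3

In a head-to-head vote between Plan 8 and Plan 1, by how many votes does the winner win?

Ballots ranking Plan 8 above Plan 1: 4.
Ballots ranking Plan 1 above Plan 8: 1.
Plan 8 wins 4–1, a margin of 3.

3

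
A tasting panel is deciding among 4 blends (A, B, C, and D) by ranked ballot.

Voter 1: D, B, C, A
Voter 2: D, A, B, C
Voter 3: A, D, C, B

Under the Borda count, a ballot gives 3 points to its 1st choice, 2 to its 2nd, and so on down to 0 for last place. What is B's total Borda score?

3

Borda scores:
  A: 0 + 2 + 3 = 5
  B: 2 + 1 + 0 = 3
  C: 1 + 0 + 1 = 2
  D: 3 + 3 + 2 = 8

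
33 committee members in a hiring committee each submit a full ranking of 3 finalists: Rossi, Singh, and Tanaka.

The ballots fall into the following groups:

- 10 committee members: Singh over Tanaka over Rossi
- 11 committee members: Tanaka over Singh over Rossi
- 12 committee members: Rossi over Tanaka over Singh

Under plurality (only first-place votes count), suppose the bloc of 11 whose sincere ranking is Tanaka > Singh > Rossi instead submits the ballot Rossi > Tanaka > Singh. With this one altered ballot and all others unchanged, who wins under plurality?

Rossi

First-place totals with the altered ballot: Rossi 23, Singh 10, Tanaka 0.
The winner is unchanged: still Rossi.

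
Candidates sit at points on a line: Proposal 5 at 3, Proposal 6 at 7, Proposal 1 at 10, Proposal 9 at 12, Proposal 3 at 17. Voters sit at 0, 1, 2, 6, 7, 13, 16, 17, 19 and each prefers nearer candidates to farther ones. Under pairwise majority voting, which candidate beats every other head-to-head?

With single-peaked preferences on a line, the Condorcet winner is the candidate closest to the median voter.
The median voter (position 7) is closest to Proposal 6 at 7.
Check: Proposal 6 vs Proposal 3 — voters closer to Proposal 6: 5 of 9.

Proposal 6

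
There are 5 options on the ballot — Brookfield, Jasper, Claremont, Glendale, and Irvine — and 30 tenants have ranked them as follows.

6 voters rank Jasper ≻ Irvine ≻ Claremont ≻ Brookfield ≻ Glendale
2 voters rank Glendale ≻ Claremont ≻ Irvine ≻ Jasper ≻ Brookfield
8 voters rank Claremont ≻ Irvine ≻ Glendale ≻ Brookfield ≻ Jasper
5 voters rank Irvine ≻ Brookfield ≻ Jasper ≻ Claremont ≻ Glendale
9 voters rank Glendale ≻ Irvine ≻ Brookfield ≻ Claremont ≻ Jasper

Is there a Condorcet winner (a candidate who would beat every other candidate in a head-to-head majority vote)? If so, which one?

Head-to-head results (30 voters total):
Brookfield vs Jasper: Brookfield wins 22–8.
Brookfield vs Claremont: Claremont wins 16–14.
Brookfield vs Glendale: Glendale wins 19–11.
Brookfield vs Irvine: Irvine wins 30–0.
Jasper vs Claremont: Claremont wins 19–11.
Jasper vs Glendale: Glendale wins 19–11.
Jasper vs Irvine: Irvine wins 24–6.
Claremont vs Glendale: Claremont wins 19–11.
Claremont vs Irvine: Irvine wins 20–10.
Glendale vs Irvine: Irvine wins 19–11.
Irvine beats each rival — Brookfield (30–0), Jasper (24–6), Claremont (20–10), Glendale (19–11) — so Irvine is the Condorcet winner.

Irvine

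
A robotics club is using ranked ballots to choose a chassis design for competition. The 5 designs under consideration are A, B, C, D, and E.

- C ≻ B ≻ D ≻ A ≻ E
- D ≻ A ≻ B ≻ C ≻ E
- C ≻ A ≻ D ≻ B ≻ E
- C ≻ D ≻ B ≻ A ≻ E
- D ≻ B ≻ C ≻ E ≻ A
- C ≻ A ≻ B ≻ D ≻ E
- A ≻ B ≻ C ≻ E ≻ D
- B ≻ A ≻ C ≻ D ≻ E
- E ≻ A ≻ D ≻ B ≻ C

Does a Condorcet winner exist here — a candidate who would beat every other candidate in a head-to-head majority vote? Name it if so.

No Condorcet winner

Head-to-head results (9 voters total):
A vs B: A wins 5–4.
A vs C: C wins 5–4.
A vs D: A wins 5–4.
A vs E: A wins 7–2.
B vs C: B wins 5–4.
B vs D: D wins 5–4.
B vs E: B wins 8–1.
C vs D: C wins 6–3.
C vs E: C wins 8–1.
D vs E: D wins 7–2.
No candidate beats all others: A beats B beats C beats A, a majority cycle.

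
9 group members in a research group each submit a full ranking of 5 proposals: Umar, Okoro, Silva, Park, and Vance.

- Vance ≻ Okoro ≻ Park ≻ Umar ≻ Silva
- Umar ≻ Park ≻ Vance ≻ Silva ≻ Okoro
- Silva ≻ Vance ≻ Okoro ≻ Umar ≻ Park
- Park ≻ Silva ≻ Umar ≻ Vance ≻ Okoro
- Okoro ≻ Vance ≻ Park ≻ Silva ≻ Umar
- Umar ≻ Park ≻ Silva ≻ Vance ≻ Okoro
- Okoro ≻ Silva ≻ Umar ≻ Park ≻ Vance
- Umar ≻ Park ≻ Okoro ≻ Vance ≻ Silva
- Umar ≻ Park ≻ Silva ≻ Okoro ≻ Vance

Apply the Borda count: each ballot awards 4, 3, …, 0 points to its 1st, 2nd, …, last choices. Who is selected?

Borda scores:
  Umar: 1 + 4 + 1 + 2 + 0 + 4 + 2 + 4 + 4 = 22
  Okoro: 3 + 0 + 2 + 0 + 4 + 0 + 4 + 2 + 1 = 16
  Silva: 0 + 1 + 4 + 3 + 1 + 2 + 3 + 0 + 2 = 16
  Park: 2 + 3 + 0 + 4 + 2 + 3 + 1 + 3 + 3 = 21
  Vance: 4 + 2 + 3 + 1 + 3 + 1 + 0 + 1 + 0 = 15
Umar has the highest total.

Umar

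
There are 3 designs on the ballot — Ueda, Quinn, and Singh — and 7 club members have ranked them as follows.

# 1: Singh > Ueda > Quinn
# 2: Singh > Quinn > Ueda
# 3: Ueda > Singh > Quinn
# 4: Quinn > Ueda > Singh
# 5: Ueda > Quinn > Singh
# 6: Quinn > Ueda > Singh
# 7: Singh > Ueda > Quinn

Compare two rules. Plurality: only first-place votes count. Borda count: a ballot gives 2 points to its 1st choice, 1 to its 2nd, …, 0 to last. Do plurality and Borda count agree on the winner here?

Plurality first-place counts: Ueda 2, Quinn 2, Singh 3 → Singh.
Borda totals: Ueda 8, Quinn 6, Singh 7 → Ueda.
The two rules disagree: plurality picks Singh, Borda picks Ueda.

No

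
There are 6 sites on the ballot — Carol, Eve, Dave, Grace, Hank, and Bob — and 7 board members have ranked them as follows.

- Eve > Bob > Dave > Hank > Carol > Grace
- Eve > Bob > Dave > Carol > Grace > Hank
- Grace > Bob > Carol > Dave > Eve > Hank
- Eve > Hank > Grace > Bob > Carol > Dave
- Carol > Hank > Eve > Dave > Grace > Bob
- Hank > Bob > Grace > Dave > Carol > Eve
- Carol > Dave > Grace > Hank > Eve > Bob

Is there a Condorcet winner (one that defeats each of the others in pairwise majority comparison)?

No

Head-to-head results (7 voters total):
Carol vs Eve: Carol wins 4–3.
Carol vs Dave: Carol wins 4–3.
Carol vs Grace: Carol wins 4–3.
Carol vs Hank: Carol wins 4–3.
Carol vs Bob: Bob wins 5–2.
Eve vs Dave: Eve wins 4–3.
Eve vs Grace: Eve wins 4–3.
Eve vs Hank: Eve wins 4–3.
Eve vs Bob: Eve wins 5–2.
Dave vs Grace: Dave wins 4–3.
Dave vs Hank: Dave wins 4–3.
Dave vs Bob: Bob wins 5–2.
Grace vs Hank: Hank wins 4–3.
Grace vs Bob: Grace wins 4–3.
Hank vs Bob: Hank wins 4–3.
No candidate beats all others: Carol beats Eve beats Bob beats Carol, a majority cycle.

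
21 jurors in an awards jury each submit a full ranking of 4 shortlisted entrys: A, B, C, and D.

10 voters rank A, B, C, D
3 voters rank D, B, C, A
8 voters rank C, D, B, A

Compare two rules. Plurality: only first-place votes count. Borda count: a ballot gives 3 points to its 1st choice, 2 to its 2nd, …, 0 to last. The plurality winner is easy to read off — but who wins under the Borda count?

C

Plurality first-place counts: A 10, B 0, C 8, D 3 → A.
Borda totals: A 30, B 34, C 37, D 25 → C.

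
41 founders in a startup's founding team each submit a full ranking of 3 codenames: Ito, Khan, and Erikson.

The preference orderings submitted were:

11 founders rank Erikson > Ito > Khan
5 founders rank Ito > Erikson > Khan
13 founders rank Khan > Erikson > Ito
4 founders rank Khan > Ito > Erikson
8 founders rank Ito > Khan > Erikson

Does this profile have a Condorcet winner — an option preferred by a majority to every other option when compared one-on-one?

Head-to-head results (41 voters total):
Ito vs Khan: Ito wins 24–17.
Ito vs Erikson: Erikson wins 24–17.
Khan vs Erikson: Khan wins 25–16.
No candidate beats all others: Ito beats Khan beats Erikson beats Ito, a majority cycle.

No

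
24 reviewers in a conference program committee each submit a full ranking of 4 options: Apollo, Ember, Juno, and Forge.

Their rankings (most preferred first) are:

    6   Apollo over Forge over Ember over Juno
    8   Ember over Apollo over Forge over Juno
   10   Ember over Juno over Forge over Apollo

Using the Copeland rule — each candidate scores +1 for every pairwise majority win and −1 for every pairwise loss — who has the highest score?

Ember

Pairwise results:
  Apollo vs Ember: Ember wins 18–6.
  Apollo vs Juno: Apollo wins 14–10.
  Apollo vs Forge: Apollo wins 14–10.
  Ember vs Juno: Ember wins 24–0.
  Ember vs Forge: Ember wins 18–6.
  Juno vs Forge: Forge wins 14–10.
Copeland scores (wins − losses):
  Apollo: 2 − 1 = 1
  Ember: 3 − 0 = 3
  Juno: 0 − 3 = -3
  Forge: 1 − 2 = -1
Ember has the best Copeland score.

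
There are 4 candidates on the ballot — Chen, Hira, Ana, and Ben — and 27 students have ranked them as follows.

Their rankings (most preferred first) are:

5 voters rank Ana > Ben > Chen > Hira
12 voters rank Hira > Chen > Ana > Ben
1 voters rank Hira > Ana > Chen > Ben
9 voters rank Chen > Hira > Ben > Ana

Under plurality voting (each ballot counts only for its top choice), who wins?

First-place vote totals:
  Chen: 9
  Hira: 13
  Ana: 5
  Ben: 0
Hira has the most first-place votes.

Hira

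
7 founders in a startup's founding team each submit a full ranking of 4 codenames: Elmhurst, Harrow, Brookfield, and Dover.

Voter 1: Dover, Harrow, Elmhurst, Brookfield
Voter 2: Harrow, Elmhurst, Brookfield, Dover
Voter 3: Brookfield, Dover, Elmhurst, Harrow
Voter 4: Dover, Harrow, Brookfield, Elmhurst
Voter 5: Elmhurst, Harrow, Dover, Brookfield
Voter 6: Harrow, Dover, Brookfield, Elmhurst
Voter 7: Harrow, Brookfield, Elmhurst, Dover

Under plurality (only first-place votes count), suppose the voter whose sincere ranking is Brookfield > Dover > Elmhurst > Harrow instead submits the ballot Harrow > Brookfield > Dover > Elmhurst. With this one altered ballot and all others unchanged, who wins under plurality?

Harrow

First-place totals with the altered ballot: Elmhurst 1, Harrow 4, Brookfield 0, Dover 2.
The winner is unchanged: still Harrow.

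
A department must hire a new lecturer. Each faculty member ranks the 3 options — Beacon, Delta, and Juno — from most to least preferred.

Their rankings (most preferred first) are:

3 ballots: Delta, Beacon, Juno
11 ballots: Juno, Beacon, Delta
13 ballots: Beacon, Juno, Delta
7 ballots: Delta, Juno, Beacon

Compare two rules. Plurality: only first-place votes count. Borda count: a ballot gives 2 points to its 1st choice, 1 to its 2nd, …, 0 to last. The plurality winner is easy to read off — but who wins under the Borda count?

Plurality first-place counts: Beacon 13, Delta 10, Juno 11 → Beacon.
Borda totals: Beacon 40, Delta 20, Juno 42 → Juno.

Juno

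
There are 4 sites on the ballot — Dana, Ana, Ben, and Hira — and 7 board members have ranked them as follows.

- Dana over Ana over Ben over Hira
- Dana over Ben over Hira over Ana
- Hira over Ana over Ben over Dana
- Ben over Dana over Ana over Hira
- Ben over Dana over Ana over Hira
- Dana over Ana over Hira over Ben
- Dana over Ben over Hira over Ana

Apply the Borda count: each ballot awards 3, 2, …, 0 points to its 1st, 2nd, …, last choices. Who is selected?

Dana

Borda scores:
  Dana: 3 + 3 + 0 + 2 + 2 + 3 + 3 = 16
  Ana: 2 + 0 + 2 + 1 + 1 + 2 + 0 = 8
  Ben: 1 + 2 + 1 + 3 + 3 + 0 + 2 = 12
  Hira: 0 + 1 + 3 + 0 + 0 + 1 + 1 = 6
Dana has the highest total.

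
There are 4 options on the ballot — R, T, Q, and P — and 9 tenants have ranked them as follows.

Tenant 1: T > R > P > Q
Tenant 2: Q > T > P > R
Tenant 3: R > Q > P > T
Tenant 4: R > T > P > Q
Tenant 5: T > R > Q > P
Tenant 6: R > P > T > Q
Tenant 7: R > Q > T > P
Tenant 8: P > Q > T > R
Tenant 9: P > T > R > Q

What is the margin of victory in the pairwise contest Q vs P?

1

Ballots ranking Q above P: 4.
Ballots ranking P above Q: 5.
P wins 5–4, a margin of 1.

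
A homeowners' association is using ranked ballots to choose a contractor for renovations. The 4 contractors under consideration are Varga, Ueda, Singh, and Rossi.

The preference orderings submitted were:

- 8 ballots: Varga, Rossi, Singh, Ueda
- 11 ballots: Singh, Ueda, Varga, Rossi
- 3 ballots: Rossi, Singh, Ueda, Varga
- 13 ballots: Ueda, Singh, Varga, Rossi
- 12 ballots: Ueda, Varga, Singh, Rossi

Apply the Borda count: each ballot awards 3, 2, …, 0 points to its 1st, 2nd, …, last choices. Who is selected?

Ueda

Borda scores:
  Varga: 8·3 + 11·1 + 3·0 + 13·1 + 12·2 = 72
  Ueda: 8·0 + 11·2 + 3·1 + 13·3 + 12·3 = 100
  Singh: 8·1 + 11·3 + 3·2 + 13·2 + 12·1 = 85
  Rossi: 8·2 + 11·0 + 3·3 + 13·0 + 12·0 = 25
Ueda has the highest total.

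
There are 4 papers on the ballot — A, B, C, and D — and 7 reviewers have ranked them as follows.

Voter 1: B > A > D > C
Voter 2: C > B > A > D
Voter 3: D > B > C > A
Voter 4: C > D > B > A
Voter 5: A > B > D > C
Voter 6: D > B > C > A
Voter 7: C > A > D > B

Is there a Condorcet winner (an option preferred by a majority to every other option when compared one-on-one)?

Head-to-head results (7 voters total):
A vs B: B wins 5–2.
A vs C: C wins 5–2.
A vs D: A wins 4–3.
B vs C: B wins 4–3.
B vs D: D wins 4–3.
C vs D: D wins 4–3.
No candidate beats all others: A beats D beats B beats A, a majority cycle.

No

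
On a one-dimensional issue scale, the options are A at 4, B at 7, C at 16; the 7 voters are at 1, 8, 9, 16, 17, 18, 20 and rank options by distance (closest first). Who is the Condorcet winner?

C

With single-peaked preferences on a line, the Condorcet winner is the candidate closest to the median voter.
The median voter (position 16) is closest to C at 16.
Check: C vs B — voters closer to C: 4 of 7.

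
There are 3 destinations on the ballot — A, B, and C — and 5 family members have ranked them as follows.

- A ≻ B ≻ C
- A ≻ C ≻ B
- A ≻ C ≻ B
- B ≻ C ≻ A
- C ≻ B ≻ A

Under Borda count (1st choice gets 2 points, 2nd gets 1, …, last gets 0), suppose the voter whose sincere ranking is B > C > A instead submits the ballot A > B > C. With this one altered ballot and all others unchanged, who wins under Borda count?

Borda totals with the altered ballot: A 8, B 3, C 4.
The winner is unchanged: still A.

A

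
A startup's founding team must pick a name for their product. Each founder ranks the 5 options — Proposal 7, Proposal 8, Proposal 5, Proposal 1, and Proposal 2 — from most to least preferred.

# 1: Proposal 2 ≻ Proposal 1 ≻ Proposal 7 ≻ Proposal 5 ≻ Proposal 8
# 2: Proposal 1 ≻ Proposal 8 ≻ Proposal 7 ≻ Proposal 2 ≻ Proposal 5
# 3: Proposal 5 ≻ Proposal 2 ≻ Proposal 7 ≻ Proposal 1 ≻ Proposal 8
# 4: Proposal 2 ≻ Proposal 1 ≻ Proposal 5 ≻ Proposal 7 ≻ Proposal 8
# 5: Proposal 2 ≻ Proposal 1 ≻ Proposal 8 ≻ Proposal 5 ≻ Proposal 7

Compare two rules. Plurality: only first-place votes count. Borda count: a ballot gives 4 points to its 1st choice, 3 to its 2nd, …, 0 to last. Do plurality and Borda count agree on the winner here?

Plurality first-place counts: Proposal 7 0, Proposal 8 0, Proposal 5 1, Proposal 1 1, Proposal 2 3 → Proposal 2.
Borda totals: Proposal 7 7, Proposal 8 5, Proposal 5 8, Proposal 1 14, Proposal 2 16 → Proposal 2.
The two rules agree on Proposal 2.

Yes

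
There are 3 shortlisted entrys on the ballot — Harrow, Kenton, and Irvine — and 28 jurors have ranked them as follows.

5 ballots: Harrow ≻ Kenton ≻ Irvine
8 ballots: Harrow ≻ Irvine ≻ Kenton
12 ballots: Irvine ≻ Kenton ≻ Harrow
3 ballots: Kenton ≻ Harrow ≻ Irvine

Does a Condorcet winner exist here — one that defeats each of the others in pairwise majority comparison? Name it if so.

Head-to-head results (28 voters total):
Harrow vs Kenton: Kenton wins 15–13.
Harrow vs Irvine: Harrow wins 16–12.
Kenton vs Irvine: Irvine wins 20–8.
No candidate beats all others: Harrow beats Irvine beats Kenton beats Harrow, a majority cycle.

There is no Condorcet winner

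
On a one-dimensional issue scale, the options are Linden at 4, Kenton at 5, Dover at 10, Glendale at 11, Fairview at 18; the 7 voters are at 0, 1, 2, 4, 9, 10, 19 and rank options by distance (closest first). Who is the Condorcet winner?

With single-peaked preferences on a line, the Condorcet winner is the candidate closest to the median voter.
The median voter (position 4) is closest to Linden at 4.
Check: Linden vs Dover — voters closer to Linden: 4 of 7.

Linden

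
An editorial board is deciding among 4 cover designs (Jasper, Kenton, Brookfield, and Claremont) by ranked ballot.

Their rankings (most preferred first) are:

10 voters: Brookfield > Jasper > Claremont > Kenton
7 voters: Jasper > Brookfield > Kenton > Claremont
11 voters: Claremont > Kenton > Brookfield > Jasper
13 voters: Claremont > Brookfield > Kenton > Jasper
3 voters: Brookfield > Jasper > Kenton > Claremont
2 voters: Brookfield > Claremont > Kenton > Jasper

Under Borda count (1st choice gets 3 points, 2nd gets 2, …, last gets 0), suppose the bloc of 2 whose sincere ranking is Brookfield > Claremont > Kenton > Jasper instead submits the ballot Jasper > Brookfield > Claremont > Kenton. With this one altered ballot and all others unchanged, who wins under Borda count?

Borda totals with the altered ballot: Jasper 53, Kenton 45, Brookfield 94, Claremont 84.
The winner is unchanged: still Brookfield.

Brookfield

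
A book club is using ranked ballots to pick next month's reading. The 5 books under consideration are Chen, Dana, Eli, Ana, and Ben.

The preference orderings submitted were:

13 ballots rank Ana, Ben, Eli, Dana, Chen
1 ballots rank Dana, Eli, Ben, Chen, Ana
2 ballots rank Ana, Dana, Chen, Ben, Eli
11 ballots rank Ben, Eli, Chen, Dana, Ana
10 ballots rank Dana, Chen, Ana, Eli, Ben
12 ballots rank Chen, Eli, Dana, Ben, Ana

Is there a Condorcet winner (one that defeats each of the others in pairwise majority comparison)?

Head-to-head results (49 voters total):
Chen vs Dana: Dana wins 26–23.
Chen vs Eli: Eli wins 25–24.
Chen vs Ana: Chen wins 34–15.
Chen vs Ben: Ben wins 25–24.
Dana vs Eli: Eli wins 36–13.
Dana vs Ana: Dana wins 34–15.
Dana vs Ben: Dana wins 25–24.
Eli vs Ana: Ana wins 25–24.
Eli vs Ben: Ben wins 26–23.
Ana vs Ben: Ana wins 25–24.
No candidate beats all others: Chen beats Ana beats Eli beats Chen, a majority cycle.

No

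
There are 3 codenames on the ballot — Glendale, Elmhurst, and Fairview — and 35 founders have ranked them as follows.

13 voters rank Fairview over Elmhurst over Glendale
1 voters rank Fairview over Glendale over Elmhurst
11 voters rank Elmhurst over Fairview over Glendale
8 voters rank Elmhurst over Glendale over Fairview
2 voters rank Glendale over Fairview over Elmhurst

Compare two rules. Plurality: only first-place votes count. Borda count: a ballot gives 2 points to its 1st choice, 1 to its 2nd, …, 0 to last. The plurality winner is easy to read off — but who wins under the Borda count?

Elmhurst

Plurality first-place counts: Glendale 2, Elmhurst 19, Fairview 14 → Elmhurst.
Borda totals: Glendale 13, Elmhurst 51, Fairview 41 → Elmhurst.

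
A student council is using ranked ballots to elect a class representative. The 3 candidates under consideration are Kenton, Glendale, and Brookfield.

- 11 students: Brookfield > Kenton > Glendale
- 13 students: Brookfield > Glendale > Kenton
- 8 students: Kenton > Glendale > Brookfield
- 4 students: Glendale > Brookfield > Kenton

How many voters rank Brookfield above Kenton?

28

Ballots ranking Brookfield above Kenton: 11+13+4 = 28.
Ballots ranking Kenton above Brookfield: 8.
So 28 of 36 voters prefer Brookfield to Kenton.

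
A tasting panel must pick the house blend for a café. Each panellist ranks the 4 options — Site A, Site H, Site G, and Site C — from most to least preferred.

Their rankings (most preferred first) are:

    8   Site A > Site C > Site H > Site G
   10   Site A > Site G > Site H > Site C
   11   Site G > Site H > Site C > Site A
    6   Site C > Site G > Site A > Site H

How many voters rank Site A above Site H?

24

Ballots ranking Site A above Site H: 8+10+6 = 24.
Ballots ranking Site H above Site A: 11.
So 24 of 35 voters prefer Site A to Site H.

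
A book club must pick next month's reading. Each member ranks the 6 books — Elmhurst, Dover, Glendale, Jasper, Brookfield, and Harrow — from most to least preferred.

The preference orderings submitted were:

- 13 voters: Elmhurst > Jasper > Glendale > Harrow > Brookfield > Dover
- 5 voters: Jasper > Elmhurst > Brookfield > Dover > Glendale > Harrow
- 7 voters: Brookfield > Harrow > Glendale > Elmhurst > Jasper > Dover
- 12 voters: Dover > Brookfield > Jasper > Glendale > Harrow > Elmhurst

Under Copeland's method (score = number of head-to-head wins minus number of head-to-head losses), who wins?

Brookfield

Pairwise results:
  Elmhurst vs Dover: Elmhurst wins 25–12.
  Elmhurst vs Glendale: Glendale wins 19–18.
  Elmhurst vs Jasper: Elmhurst wins 20–17.
  Elmhurst vs Brookfield: Brookfield wins 19–18.
  Elmhurst vs Harrow: Harrow wins 19–18.
  Dover vs Glendale: Glendale wins 20–17.
  Dover vs Jasper: Jasper wins 25–12.
  Dover vs Brookfield: Brookfield wins 25–12.
  Dover vs Harrow: Harrow wins 20–17.
  Glendale vs Jasper: Jasper wins 30–7.
  Glendale vs Brookfield: Brookfield wins 24–13.
  Glendale vs Harrow: Glendale wins 30–7.
  Jasper vs Brookfield: Brookfield wins 19–18.
  Jasper vs Harrow: Jasper wins 30–7.
  Brookfield vs Harrow: Brookfield wins 24–13.
Copeland scores (wins − losses):
  Elmhurst: 2 − 3 = -1
  Dover: 0 − 5 = -5
  Glendale: 3 − 2 = 1
  Jasper: 3 − 2 = 1
  Brookfield: 5 − 0 = 5
  Harrow: 2 − 3 = -1
Brookfield has the best Copeland score.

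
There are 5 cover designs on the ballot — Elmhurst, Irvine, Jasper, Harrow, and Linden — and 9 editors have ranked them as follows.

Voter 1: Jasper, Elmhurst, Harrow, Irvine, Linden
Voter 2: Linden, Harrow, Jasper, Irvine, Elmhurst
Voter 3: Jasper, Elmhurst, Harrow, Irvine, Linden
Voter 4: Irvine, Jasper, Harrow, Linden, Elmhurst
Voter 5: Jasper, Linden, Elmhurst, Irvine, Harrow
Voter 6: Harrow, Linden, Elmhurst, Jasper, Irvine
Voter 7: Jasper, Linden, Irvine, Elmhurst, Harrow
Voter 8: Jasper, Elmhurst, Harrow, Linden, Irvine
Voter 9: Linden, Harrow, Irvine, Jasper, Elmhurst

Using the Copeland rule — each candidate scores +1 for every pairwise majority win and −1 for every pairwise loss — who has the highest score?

Pairwise results:
  Elmhurst vs Irvine: Elmhurst wins 5–4.
  Elmhurst vs Jasper: Jasper wins 8–1.
  Elmhurst vs Harrow: Elmhurst wins 5–4.
  Elmhurst vs Linden: Linden wins 6–3.
  Irvine vs Jasper: Jasper wins 7–2.
  Irvine vs Harrow: Harrow wins 6–3.
  Irvine vs Linden: Linden wins 6–3.
  Jasper vs Harrow: Jasper wins 6–3.
  Jasper vs Linden: Jasper wins 6–3.
  Harrow vs Linden: Harrow wins 5–4.
Copeland scores (wins − losses):
  Elmhurst: 2 − 2 = 0
  Irvine: 0 − 4 = -4
  Jasper: 4 − 0 = 4
  Harrow: 2 − 2 = 0
  Linden: 2 − 2 = 0
Jasper has the best Copeland score.

Jasper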